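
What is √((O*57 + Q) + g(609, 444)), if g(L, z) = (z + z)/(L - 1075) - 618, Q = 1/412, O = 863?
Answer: √111898481680987/47998 ≈ 220.39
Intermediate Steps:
Q = 1/412 ≈ 0.0024272
g(L, z) = -618 + 2*z/(-1075 + L) (g(L, z) = (2*z)/(-1075 + L) - 618 = 2*z/(-1075 + L) - 618 = -618 + 2*z/(-1075 + L))
√((O*57 + Q) + g(609, 444)) = √((863*57 + 1/412) + 2*(332175 + 444 - 309*609)/(-1075 + 609)) = √((49191 + 1/412) + 2*(332175 + 444 - 188181)/(-466)) = √(20266693/412 + 2*(-1/466)*144438) = √(20266693/412 - 144438/233) = √(4662631013/95996) = √111898481680987/47998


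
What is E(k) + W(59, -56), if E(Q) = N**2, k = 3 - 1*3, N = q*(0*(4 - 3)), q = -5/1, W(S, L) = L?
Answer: -56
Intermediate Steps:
q = -5 (q = -5*1 = -5)
N = 0 (N = -0*(4 - 3) = -0 = -5*0 = 0)
k = 0 (k = 3 - 3 = 0)
E(Q) = 0 (E(Q) = 0**2 = 0)
E(k) + W(59, -56) = 0 - 56 = -56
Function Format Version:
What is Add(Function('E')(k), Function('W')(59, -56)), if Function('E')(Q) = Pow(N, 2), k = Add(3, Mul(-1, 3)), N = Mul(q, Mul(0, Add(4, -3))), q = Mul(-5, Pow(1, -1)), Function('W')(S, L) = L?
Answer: -56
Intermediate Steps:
q = -5 (q = Mul(-5, 1) = -5)
N = 0 (N = Mul(-5, Mul(0, Add(4, -3))) = Mul(-5, Mul(0, 1)) = Mul(-5, 0) = 0)
k = 0 (k = Add(3, -3) = 0)
Function('E')(Q) = 0 (Function('E')(Q) = Pow(0, 2) = 0)
Add(Function('E')(k), Function('W')(59, -56)) = Add(0, -56) = -56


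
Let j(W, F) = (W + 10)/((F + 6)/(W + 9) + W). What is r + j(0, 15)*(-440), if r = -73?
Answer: -13711/7 ≈ -1958.7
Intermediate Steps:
j(W, F) = (10 + W)/(W + (6 + F)/(9 + W)) (j(W, F) = (10 + W)/((6 + F)/(9 + W) + W) = (10 + W)/(W + (6 + F)/(9 + W)))
r + j(0, 15)*(-440) = -73 + ((90 + 0**2 + 19*0)/(6 + 15 + 0**2 + 9*0))*(-440) = -73 + ((90 + 0 + 0)/(6 + 15 + 0 + 0))*(-440) = -73 + (90/21)*(-440) = -73 + ((1/21)*90)*(-440) = -73 + (30/7)*(-440) = -73 - 13200/7 = -13711/7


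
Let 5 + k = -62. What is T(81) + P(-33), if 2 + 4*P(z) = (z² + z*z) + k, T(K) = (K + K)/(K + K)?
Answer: 2113/4 ≈ 528.25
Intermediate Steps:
k = -67 (k = -5 - 62 = -67)
T(K) = 1 (T(K) = (2*K)/((2*K)) = (2*K)*(1/(2*K)) = 1)
P(z) = -69/4 + z²/2 (P(z) = -½ + ((z² + z*z) - 67)/4 = -½ + ((z² + z²) - 67)/4 = -½ + (2*z² - 67)/4 = -½ + (-67 + 2*z²)/4 = -½ + (-67/4 + z²/2) = -69/4 + z²/2)
T(81) + P(-33) = 1 + (-69/4 + (½)*(-33)²) = 1 + (-69/4 + (½)*1089) = 1 + (-69/4 + 1089/2) = 1 + 2109/4 = 2113/4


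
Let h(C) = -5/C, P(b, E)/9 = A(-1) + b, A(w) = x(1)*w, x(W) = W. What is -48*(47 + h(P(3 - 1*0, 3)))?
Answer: -6728/3 ≈ -2242.7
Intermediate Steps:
A(w) = w (A(w) = 1*w = w)
P(b, E) = -9 + 9*b (P(b, E) = 9*(-1 + b) = -9 + 9*b)
-48*(47 + h(P(3 - 1*0, 3))) = -48*(47 - 5/(-9 + 9*(3 - 1*0))) = -48*(47 - 5/(-9 + 9*(3 + 0))) = -48*(47 - 5/(-9 + 9*3)) = -48*(47 - 5/(-9 + 27)) = -48*(47 - 5/18) = -48*841/18 = -6728/3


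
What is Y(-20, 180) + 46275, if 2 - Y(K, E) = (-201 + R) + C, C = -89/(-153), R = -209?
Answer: 7143022/153 ≈ 46686.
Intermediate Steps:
C = 89/153 (C = -89*(-1/153) = 89/153 ≈ 0.58170)
Y(K, E) = 62947/153 (Y(K, E) = 2 - ((-201 - 209) + 89/153) = 2 - (-410 + 89/153) = 2 - 1*(-62641/153) = 2 + 62641/153 = 62947/153)
Y(-20, 180) + 46275 = 62947/153 + 46275 = 7143022/153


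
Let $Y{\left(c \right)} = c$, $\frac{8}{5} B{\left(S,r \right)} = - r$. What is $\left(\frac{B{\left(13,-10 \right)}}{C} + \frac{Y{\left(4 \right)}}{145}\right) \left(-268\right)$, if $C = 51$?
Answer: $- \frac{297547}{7395} \approx -40.236$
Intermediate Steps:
$B{\left(S,r \right)} = - \frac{5 r}{8}$ ($B{\left(S,r \right)} = \frac{5 \left(- r\right)}{8} = - \frac{5 r}{8}$)
$\left(\frac{B{\left(13,-10 \right)}}{C} + \frac{Y{\left(4 \right)}}{145}\right) \left(-268\right) = \left(\frac{\left(- \frac{5}{8}\right) \left(-10\right)}{51} + \frac{4}{145}\right) \left(-268\right) = \left(\frac{25}{4} \cdot \frac{1}{51} + 4 \cdot \frac{1}{145}\right) \left(-268\right) = \left(\frac{25}{204} + \frac{4}{145}\right) \left(-268\right) = \frac{4441}{29580} \left(-268\right) = - \frac{297547}{7395}$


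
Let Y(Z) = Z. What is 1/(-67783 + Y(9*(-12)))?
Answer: -1/67891 ≈ -1.4729e-5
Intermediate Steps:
1/(-67783 + Y(9*(-12))) = 1/(-67783 + 9*(-12)) = 1/(-67783 - 108) = 1/(-67891) = -1/67891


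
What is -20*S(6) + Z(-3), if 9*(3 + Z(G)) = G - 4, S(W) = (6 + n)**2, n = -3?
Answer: -1654/9 ≈ -183.78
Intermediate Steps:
S(W) = 9 (S(W) = (6 - 3)**2 = 3**2 = 9)
Z(G) = -31/9 + G/9 (Z(G) = -3 + (G - 4)/9 = -3 + (-4 + G)/9 = -3 + (-4/9 + G/9) = -31/9 + G/9)
-20*S(6) + Z(-3) = -20*9 + (-31/9 + (1/9)*(-3)) = -180 + (-31/9 - 1/3) = -180 - 34/9 = -1654/9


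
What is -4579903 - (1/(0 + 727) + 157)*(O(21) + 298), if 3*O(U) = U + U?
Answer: -3365201161/727 ≈ -4.6289e+6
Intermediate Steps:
O(U) = 2*U/3 (O(U) = (U + U)/3 = (2*U)/3 = 2*U/3)
-4579903 - (1/(0 + 727) + 157)*(O(21) + 298) = -4579903 - (1/(0 + 727) + 157)*((⅔)*21 + 298) = -4579903 - (1/727 + 157)*(14 + 298) = -4579903 - (1/727 + 157)*312 = -4579903 - 114140*312/727 = -4579903 - 1*35611680/727 = -4579903 - 35611680/727 = -3365201161/727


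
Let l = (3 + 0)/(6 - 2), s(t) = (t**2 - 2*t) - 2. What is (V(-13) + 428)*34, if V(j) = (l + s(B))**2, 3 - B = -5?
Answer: 710889/8 ≈ 88861.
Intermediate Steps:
B = 8 (B = 3 - 1*(-5) = 3 + 5 = 8)
s(t) = -2 + t**2 - 2*t
l = 3/4 ≈ 0.75000
V(j) = 34969/16 (V(j) = (3/4 + (-2 + 8**2 - 2*8))**2 = (3/4 + (-2 + 64 - 16))**2 = (3/4 + 46)**2 = (187/4)**2 = 34969/16)
(V(-13) + 428)*34 = (34969/16 + 428)*34 = (41817/16)*34 = 710889/8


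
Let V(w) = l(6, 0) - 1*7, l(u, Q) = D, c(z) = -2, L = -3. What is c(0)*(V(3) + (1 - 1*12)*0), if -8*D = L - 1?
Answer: 13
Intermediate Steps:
D = ½ (D = -(-3 - 1)/8 = -⅛*(-4) = ½ ≈ 0.50000)
l(u, Q) = ½
V(w) = -13/2 (V(w) = ½ - 1*7 = ½ - 7 = -13/2)
c(0)*(V(3) + (1 - 1*12)*0) = -2*(-13/2 + (1 - 1*12)*0) = -2*(-13/2 + (1 - 12)*0) = -2*(-13/2 - 11*0) = -2*(-13/2 + 0) = -2*(-13/2) = 13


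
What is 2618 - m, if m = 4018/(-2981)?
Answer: 7808276/2981 ≈ 2619.3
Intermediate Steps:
m = -4018/2981 (m = 4018*(-1/2981) = -4018/2981 ≈ -1.3479)
2618 - m = 2618 - 1*(-4018/2981) = 2618 + 4018/2981 = 7808276/2981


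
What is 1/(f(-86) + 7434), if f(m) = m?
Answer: 1/7348 ≈ 0.00013609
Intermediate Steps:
1/(f(-86) + 7434) = 1/(-86 + 7434) = 1/7348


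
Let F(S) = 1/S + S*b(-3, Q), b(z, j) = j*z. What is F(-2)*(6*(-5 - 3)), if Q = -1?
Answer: 312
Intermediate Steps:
F(S) = 1/S + 3*S (F(S) = 1/S + S*(-1*(-3)) = 1/S + S*3 = 1/S + 3*S)
F(-2)*(6*(-5 - 3)) = (1/(-2) + 3*(-2))*(6*(-5 - 3)) = (-½ - 6)*(6*(-8)) = -13/2*(-48) = 312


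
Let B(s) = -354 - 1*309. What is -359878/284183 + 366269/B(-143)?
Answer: -104326022341/188413329 ≈ -553.71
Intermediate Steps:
B(s) = -663 (B(s) = -354 - 309 = -663)
-359878/284183 + 366269/B(-143) = -359878/284183 + 366269/(-663) = -359878*1/284183 + 366269*(-1/663) = -359878/284183 - 366269/663 = -104326022341/188413329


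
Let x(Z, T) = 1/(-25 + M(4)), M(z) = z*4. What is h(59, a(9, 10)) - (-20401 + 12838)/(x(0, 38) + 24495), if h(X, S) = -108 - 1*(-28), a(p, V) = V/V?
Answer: -17568253/220454 ≈ -79.691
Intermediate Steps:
M(z) = 4*z
a(p, V) = 1
h(X, S) = -80 (h(X, S) = -108 + 28 = -80)
x(Z, T) = -⅑ (x(Z, T) = 1/(-25 + 4*4) = 1/(-25 + 16) = 1/(-9) = -⅑)
h(59, a(9, 10)) - (-20401 + 12838)/(x(0, 38) + 24495) = -80 - (-20401 + 12838)/(-⅑ + 24495) = -80 - (-7563)/220454/9 = -80 - (-7563)*9/220454 = -80 - 1*(-68067/220454) = -80 + 68067/220454 = -17568253/220454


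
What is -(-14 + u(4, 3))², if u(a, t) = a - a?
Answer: -196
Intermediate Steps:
u(a, t) = 0
-(-14 + u(4, 3))² = -(-14 + 0)² = -1*(-14)² = -1*196 = -196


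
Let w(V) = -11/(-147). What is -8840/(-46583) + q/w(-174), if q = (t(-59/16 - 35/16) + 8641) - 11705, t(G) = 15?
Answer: -20878543109/512413 ≈ -40746.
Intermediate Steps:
q = -3049 (q = (15 + 8641) - 11705 = 8656 - 11705 = -3049)
w(V) = 11/147 (w(V) = -11*(-1/147) = 11/147)
-8840/(-46583) + q/w(-174) = -8840/(-46583) - 3049/11/147 = -8840*(-1/46583) - 3049*147/11 = 8840/46583 - 448203/11 = -20878543109/512413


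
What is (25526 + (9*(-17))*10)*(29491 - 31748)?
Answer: -54158972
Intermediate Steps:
(25526 + (9*(-17))*10)*(29491 - 31748) = (25526 - 153*10)*(-2257) = (25526 - 1530)*(-2257) = 23996*(-2257) = -54158972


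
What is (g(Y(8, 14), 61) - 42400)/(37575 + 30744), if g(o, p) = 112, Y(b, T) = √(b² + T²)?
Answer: -14096/22773 ≈ -0.61898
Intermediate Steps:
Y(b, T) = √(T² + b²)
(g(Y(8, 14), 61) - 42400)/(37575 + 30744) = (112 - 42400)/(37575 + 30744) = -42288/68319 = -42288*1/68319 = -14096/22773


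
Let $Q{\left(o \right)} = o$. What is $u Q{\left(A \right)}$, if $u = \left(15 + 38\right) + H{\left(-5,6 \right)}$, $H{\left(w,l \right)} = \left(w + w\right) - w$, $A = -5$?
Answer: $-240$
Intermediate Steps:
$H{\left(w,l \right)} = w$ ($H{\left(w,l \right)} = 2 w - w = w$)
$u = 48$ ($u = \left(15 + 38\right) - 5 = 53 - 5 = 48$)
$u Q{\left(A \right)} = 48 \left(-5\right) = -240$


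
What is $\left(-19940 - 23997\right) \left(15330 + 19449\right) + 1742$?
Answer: $-1528083181$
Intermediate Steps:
$\left(-19940 - 23997\right) \left(15330 + 19449\right) + 1742 = \left(-43937\right) 34779 + 1742 = -1528084923 + 1742 = -1528083181$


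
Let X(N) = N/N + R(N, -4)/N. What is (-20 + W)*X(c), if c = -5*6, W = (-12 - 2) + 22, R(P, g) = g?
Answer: -68/5 ≈ -13.600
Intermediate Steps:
W = 8 (W = -14 + 22 = 8)
c = -30
X(N) = 1 - 4/N (X(N) = N/N - 4/N = 1 - 4/N)
(-20 + W)*X(c) = (-20 + 8)*((-4 - 30)/(-30)) = -(-2)*(-34)/5 = -12*17/15 = -68/5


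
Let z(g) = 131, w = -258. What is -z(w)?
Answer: -131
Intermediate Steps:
-z(w) = -1*131 = -131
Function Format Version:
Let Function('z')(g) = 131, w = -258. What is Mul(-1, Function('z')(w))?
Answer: -131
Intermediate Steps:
Mul(-1, Function('z')(w)) = Mul(-1, 131) = -131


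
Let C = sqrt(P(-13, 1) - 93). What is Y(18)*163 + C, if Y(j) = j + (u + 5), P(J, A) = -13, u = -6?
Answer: 2771 + I*sqrt(106) ≈ 2771.0 + 10.296*I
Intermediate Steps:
Y(j) = -1 + j (Y(j) = j + (-6 + 5) = j - 1 = -1 + j)
C = I*sqrt(106) (C = sqrt(-13 - 93) = sqrt(-106) = I*sqrt(106) ≈ 10.296*I)
Y(18)*163 + C = (-1 + 18)*163 + I*sqrt(106) = 17*163 + I*sqrt(106) = 2771 + I*sqrt(106)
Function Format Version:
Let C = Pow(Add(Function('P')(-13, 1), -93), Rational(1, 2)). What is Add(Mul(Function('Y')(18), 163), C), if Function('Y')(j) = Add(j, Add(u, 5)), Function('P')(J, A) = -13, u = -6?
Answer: Add(2771, Mul(I, Pow(106, Rational(1, 2)))) ≈ Add(2771.0, Mul(10.296, I))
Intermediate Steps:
Function('Y')(j) = Add(-1, j) (Function('Y')(j) = Add(j, Add(-6, 5)) = Add(j, -1) = Add(-1, j))
C = Mul(I, Pow(106, Rational(1, 2))) (C = Pow(Add(-13, -93), Rational(1, 2)) = Pow(-106, Rational(1, 2)) = Mul(I, Pow(106, Rational(1, 2))) ≈ Mul(10.296, I))
Add(Mul(Function('Y')(18), 163), C) = Add(Mul(Add(-1, 18), 163), Mul(I, Pow(106, Rational(1, 2)))) = Add(Mul(17, 163), Mul(I, Pow(106, Rational(1, 2)))) = Add(2771, Mul(I, Pow(106, Rational(1, 2))))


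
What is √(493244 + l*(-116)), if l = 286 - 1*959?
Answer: 4*√35707 ≈ 755.85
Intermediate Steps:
l = -673 (l = 286 - 959 = -673)
√(493244 + l*(-116)) = √(493244 - 673*(-116)) = √(493244 + 78068) = √571312 = 4*√35707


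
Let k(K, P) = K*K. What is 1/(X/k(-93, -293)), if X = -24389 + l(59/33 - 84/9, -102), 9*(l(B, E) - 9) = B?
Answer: -856251/2413703 ≈ -0.35475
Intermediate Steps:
l(B, E) = 9 + B/9
k(K, P) = K²
X = -2413703/99 (X = -24389 + (9 + (59/33 - 84/9)/9) = -24389 + (9 + (59*(1/33) - 84*⅑)/9) = -24389 + (9 + (59/33 - 28/3)/9) = -24389 + (9 + (⅑)*(-83/11)) = -24389 + (9 - 83/99) = -24389 + 808/99 = -2413703/99 ≈ -24381.)
1/(X/k(-93, -293)) = 1/(-2413703/(99*((-93)²))) = 1/(-2413703/99/8649) = 1/(-2413703/99*1/8649) = 1/(-2413703/856251) = -856251/2413703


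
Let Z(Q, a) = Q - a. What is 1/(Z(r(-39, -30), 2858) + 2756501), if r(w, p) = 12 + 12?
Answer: 1/2753667 ≈ 3.6315e-7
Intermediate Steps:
r(w, p) = 24
1/(Z(r(-39, -30), 2858) + 2756501) = 1/((24 - 1*2858) + 2756501) = 1/((24 - 2858) + 2756501) = 1/(-2834 + 2756501) = 1/2753667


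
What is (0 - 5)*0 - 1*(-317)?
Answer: 317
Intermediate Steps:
(0 - 5)*0 - 1*(-317) = -5*0 + 317 = 0 + 317 = 317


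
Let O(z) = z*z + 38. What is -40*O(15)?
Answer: -10520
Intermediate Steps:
O(z) = 38 + z² (O(z) = z² + 38 = 38 + z²)
-40*O(15) = -40*(38 + 15²) = -40*(38 + 225) = -40*263 = -10520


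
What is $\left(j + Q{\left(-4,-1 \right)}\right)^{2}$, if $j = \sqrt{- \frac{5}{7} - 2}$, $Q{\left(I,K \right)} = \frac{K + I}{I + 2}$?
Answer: $\frac{99}{28} + \frac{5 i \sqrt{133}}{7} \approx 3.5357 + 8.2375 i$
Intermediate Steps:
$Q{\left(I,K \right)} = \frac{I + K}{2 + I}$
$j = \frac{i \sqrt{133}}{7}$ ($j = \sqrt{\left(-5\right) \frac{1}{7} - 2} = \sqrt{- \frac{5}{7} - 2} = \sqrt{- \frac{19}{7}} = \frac{i \sqrt{133}}{7} \approx 1.6475 i$)
$\left(j + Q{\left(-4,-1 \right)}\right)^{2} = \left(\frac{i \sqrt{133}}{7} + \frac{-4 - 1}{2 - 4}\right)^{2} = \left(\frac{i \sqrt{133}}{7} + \frac{1}{-2} \left(-5\right)\right)^{2} = \left(\frac{i \sqrt{133}}{7} - - \frac{5}{2}\right)^{2} = \left(\frac{i \sqrt{133}}{7} + \frac{5}{2}\right)^{2} = \left(\frac{5}{2} + \frac{i \sqrt{133}}{7}\right)^{2}$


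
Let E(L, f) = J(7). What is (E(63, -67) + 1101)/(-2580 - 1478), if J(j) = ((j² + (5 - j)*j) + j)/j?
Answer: -1107/4058 ≈ -0.27279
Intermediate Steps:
J(j) = (j + j² + j*(5 - j))/j (J(j) = ((j² + j*(5 - j)) + j)/j = (j + j² + j*(5 - j))/j)
E(L, f) = 6
(E(63, -67) + 1101)/(-2580 - 1478) = (6 + 1101)/(-2580 - 1478) = 1107/(-4058) = 1107*(-1/4058) = -1107/4058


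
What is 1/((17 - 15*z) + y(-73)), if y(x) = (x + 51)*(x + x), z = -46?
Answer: 1/3919 ≈ 0.00025517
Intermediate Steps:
y(x) = 2*x*(51 + x) (y(x) = (51 + x)*(2*x) = 2*x*(51 + x))
1/((17 - 15*z) + y(-73)) = 1/((17 - 15*(-46)) + 2*(-73)*(51 - 73)) = 1/((17 + 690) + 2*(-73)*(-22)) = 1/(707 + 3212) = 1/3919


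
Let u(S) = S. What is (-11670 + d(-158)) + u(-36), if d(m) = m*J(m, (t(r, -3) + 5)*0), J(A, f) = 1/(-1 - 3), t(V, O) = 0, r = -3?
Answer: -23333/2 ≈ -11667.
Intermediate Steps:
J(A, f) = -1/4 (J(A, f) = 1/(-4) = -1/4)
d(m) = -m/4 (d(m) = m*(-1/4) = -m/4)
(-11670 + d(-158)) + u(-36) = (-11670 - 1/4*(-158)) - 36 = (-11670 + 79/2) - 36 = -23261/2 - 36 = -23333/2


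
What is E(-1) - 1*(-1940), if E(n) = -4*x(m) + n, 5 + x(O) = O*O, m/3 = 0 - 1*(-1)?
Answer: 1923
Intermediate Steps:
m = 3 (m = 3*(0 - 1*(-1)) = 3*(0 + 1) = 3*1 = 3)
x(O) = -5 + O**2 (x(O) = -5 + O*O = -5 + O**2)
E(n) = -16 + n (E(n) = -4*(-5 + 3**2) + n = -4*(-5 + 9) + n = -4*4 + n = -16 + n)
E(-1) - 1*(-1940) = (-16 - 1) - 1*(-1940) = -17 + 1940 = 1923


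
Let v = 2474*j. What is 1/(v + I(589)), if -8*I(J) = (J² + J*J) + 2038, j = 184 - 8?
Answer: 1/348439 ≈ 2.8699e-6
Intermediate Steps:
j = 176
I(J) = -1019/4 - J²/4 (I(J) = -((J² + J*J) + 2038)/8 = -((J² + J²) + 2038)/8 = -(2*J² + 2038)/8 = -(2038 + 2*J²)/8 = -1019/4 - J²/4)
v = 435424 (v = 2474*176 = 435424)
1/(v + I(589)) = 1/(435424 + (-1019/4 - ¼*589²)) = 1/(435424 + (-1019/4 - ¼*346921)) = 1/(435424 + (-1019/4 - 346921/4)) = 1/(435424 - 86985) = 1/348439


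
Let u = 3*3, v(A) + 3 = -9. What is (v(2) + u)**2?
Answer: 9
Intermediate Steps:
v(A) = -12 (v(A) = -3 - 9 = -12)
u = 9
(v(2) + u)**2 = (-12 + 9)**2 = (-3)**2 = 9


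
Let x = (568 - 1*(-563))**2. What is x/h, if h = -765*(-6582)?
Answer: 142129/559470 ≈ 0.25404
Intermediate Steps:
x = 1279161 (x = (568 + 563)**2 = 1131**2 = 1279161)
h = 5035230
x/h = 1279161/5035230 = 1279161*(1/5035230) = 142129/559470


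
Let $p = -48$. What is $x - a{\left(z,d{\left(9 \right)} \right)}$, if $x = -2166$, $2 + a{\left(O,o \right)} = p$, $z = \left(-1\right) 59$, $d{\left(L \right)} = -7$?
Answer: $-2116$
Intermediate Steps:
$z = -59$
$a{\left(O,o \right)} = -50$ ($a{\left(O,o \right)} = -2 - 48 = -50$)
$x - a{\left(z,d{\left(9 \right)} \right)} = -2166 - -50 = -2166 + 50 = -2116$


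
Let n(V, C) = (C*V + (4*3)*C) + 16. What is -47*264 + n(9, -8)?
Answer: -12560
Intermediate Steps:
n(V, C) = 16 + 12*C + C*V (n(V, C) = (C*V + 12*C) + 16 = (12*C + C*V) + 16 = 16 + 12*C + C*V)
-47*264 + n(9, -8) = -47*264 + (16 + 12*(-8) - 8*9) = -12408 + (16 - 96 - 72) = -12408 - 152 = -12560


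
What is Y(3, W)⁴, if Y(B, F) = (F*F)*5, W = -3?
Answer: 4100625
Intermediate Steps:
Y(B, F) = 5*F² (Y(B, F) = F²*5 = 5*F²)
Y(3, W)⁴ = (5*(-3)²)⁴ = (5*9)⁴ = 45⁴ = 4100625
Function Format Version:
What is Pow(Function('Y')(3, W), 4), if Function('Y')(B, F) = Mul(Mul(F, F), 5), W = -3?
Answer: 4100625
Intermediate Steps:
Function('Y')(B, F) = Mul(5, Pow(F, 2)) (Function('Y')(B, F) = Mul(Pow(F, 2), 5) = Mul(5, Pow(F, 2)))
Pow(Function('Y')(3, W), 4) = Pow(Mul(5, Pow(-3, 2)), 4) = Pow(Mul(5, 9), 4) = Pow(45, 4) = 4100625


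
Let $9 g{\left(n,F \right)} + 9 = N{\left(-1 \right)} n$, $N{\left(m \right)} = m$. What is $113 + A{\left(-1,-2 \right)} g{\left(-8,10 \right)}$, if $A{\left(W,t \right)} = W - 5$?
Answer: $\frac{341}{3} \approx 113.67$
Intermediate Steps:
$A{\left(W,t \right)} = -5 + W$ ($A{\left(W,t \right)} = W - 5 = -5 + W$)
$g{\left(n,F \right)} = -1 - \frac{n}{9}$ ($g{\left(n,F \right)} = -1 + \frac{\left(-1\right) n}{9} = -1 - \frac{n}{9}$)
$113 + A{\left(-1,-2 \right)} g{\left(-8,10 \right)} = 113 + \left(-5 - 1\right) \left(-1 - - \frac{8}{9}\right) = 113 - 6 \left(-1 + \frac{8}{9}\right) = 113 - - \frac{2}{3} = 113 + \frac{2}{3} = \frac{341}{3}$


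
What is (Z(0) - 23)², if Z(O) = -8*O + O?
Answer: 529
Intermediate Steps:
Z(O) = -7*O
(Z(0) - 23)² = (-7*0 - 23)² = (0 - 23)² = (-23)² = 529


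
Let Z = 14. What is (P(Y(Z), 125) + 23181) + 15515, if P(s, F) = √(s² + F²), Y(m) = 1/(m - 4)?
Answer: 38696 + √1562501/10 ≈ 38821.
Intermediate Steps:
Y(m) = 1/(-4 + m)
P(s, F) = √(F² + s²)
(P(Y(Z), 125) + 23181) + 15515 = (√(125² + (1/(-4 + 14))²) + 23181) + 15515 = (√(15625 + (1/10)²) + 23181) + 15515 = (√(15625 + (⅒)²) + 23181) + 15515 = (√(15625 + 1/100) + 23181) + 15515 = (√(1562501/100) + 23181) + 15515 = (√1562501/10 + 23181) + 15515 = (23181 + √1562501/10) + 15515 = 38696 + √1562501/10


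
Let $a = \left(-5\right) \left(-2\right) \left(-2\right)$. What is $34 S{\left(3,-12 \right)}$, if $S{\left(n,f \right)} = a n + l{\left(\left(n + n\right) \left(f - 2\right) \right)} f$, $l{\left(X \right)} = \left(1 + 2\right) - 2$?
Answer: $-2448$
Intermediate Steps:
$l{\left(X \right)} = 1$ ($l{\left(X \right)} = 3 - 2 = 1$)
$a = -20$ ($a = 10 \left(-2\right) = -20$)
$S{\left(n,f \right)} = f - 20 n$ ($S{\left(n,f \right)} = - 20 n + 1 f = - 20 n + f = f - 20 n$)
$34 S{\left(3,-12 \right)} = 34 \left(-12 - 60\right) = 34 \left(-72\right) = -2448$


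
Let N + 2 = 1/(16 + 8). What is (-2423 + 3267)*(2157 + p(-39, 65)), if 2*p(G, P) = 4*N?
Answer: 5451607/3 ≈ 1.8172e+6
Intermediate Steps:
N = -47/24 (N = -2 + 1/(16 + 8) = -2 + 1/24 = -47/24 ≈ -1.9583)
p(G, P) = -47/12 (p(G, P) = (4*(-47/24))/2 = (½)*(-47/6) = -47/12)
(-2423 + 3267)*(2157 + p(-39, 65)) = (-2423 + 3267)*(2157 - 47/12) = 844*(25837/12) = 5451607/3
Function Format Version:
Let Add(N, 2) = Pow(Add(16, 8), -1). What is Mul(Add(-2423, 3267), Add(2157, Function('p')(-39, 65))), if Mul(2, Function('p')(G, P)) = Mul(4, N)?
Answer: Rational(5451607, 3) ≈ 1.8172e+6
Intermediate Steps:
N = Rational(-47, 24) (N = Add(-2, Pow(Add(16, 8), -1)) = Add(-2, Pow(24, -1)) = Add(-2, Rational(1, 24)) = Rational(-47, 24) ≈ -1.9583)
Function('p')(G, P) = Rational(-47, 12) (Function('p')(G, P) = Mul(Rational(1, 2), Mul(4, Rational(-47, 24))) = Mul(Rational(1, 2), Rational(-47, 6)) = Rational(-47, 12))
Mul(Add(-2423, 3267), Add(2157, Function('p')(-39, 65))) = Mul(Add(-2423, 3267), Add(2157, Rational(-47, 12))) = Mul(844, Rational(25837, 12)) = Rational(5451607, 3)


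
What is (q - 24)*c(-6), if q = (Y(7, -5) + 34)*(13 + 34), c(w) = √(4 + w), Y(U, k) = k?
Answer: 1339*I*√2 ≈ 1893.6*I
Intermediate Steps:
q = 1363 (q = (-5 + 34)*(13 + 34) = 29*47 = 1363)
(q - 24)*c(-6) = (1363 - 24)*√(4 - 6) = 1339*√(-2) = 1339*(I*√2) = 1339*I*√2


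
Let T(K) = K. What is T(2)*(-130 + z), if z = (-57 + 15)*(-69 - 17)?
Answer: 6964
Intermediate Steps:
z = 3612 (z = -42*(-86) = 3612)
T(2)*(-130 + z) = 2*(-130 + 3612) = 2*3482 = 6964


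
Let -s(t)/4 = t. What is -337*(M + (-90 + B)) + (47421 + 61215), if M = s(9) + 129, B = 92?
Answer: 76621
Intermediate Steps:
s(t) = -4*t
M = 93 (M = -4*9 + 129 = -36 + 129 = 93)
-337*(M + (-90 + B)) + (47421 + 61215) = -337*(93 + (-90 + 92)) + (47421 + 61215) = -337*(93 + 2) + 108636 = -337*95 + 108636 = -32015 + 108636 = 76621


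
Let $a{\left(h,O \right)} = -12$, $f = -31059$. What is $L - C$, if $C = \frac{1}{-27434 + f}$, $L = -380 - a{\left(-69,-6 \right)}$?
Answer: $- \frac{21525423}{58493} \approx -368.0$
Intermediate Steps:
$L = -368$ ($L = -380 - -12 = -380 + 12 = -368$)
$C = - \frac{1}{58493}$ ($C = \frac{1}{-27434 - 31059} = \frac{1}{-58493} = - \frac{1}{58493} \approx -1.7096 \cdot 10^{-5}$)
$L - C = -368 - - \frac{1}{58493} = -368 + \frac{1}{58493} = - \frac{21525423}{58493}$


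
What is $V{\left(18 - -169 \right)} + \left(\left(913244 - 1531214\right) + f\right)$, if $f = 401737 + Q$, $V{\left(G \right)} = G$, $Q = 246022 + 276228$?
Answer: $306204$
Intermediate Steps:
$Q = 522250$
$f = 923987$ ($f = 401737 + 522250 = 923987$)
$V{\left(18 - -169 \right)} + \left(\left(913244 - 1531214\right) + f\right) = \left(18 - -169\right) + \left(\left(913244 - 1531214\right) + 923987\right) = \left(18 + 169\right) + \left(-617970 + 923987\right) = 187 + 306017 = 306204$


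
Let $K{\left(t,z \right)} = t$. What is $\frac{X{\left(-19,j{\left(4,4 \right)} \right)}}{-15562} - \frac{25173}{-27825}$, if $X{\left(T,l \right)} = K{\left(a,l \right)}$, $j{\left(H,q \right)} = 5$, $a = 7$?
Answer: $\frac{130515817}{144337550} \approx 0.90424$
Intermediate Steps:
$X{\left(T,l \right)} = 7$
$\frac{X{\left(-19,j{\left(4,4 \right)} \right)}}{-15562} - \frac{25173}{-27825} = \frac{7}{-15562} - \frac{25173}{-27825} = 7 \left(- \frac{1}{15562}\right) - - \frac{8391}{9275} = - \frac{7}{15562} + \frac{8391}{9275} = \frac{130515817}{144337550}$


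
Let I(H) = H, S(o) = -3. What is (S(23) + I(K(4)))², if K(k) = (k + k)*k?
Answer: 841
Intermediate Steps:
K(k) = 2*k² (K(k) = (2*k)*k = 2*k²)
(S(23) + I(K(4)))² = (-3 + 2*4²)² = (-3 + 2*16)² = (-3 + 32)² = 29² = 841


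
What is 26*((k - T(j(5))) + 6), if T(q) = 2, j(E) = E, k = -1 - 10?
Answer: -182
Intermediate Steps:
k = -11
26*((k - T(j(5))) + 6) = 26*((-11 - 1*2) + 6) = 26*((-11 - 2) + 6) = 26*(-13 + 6) = 26*(-7) = -182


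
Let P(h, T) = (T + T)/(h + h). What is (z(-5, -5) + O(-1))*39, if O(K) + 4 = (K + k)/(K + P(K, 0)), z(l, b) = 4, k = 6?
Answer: -195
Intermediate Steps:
P(h, T) = T/h (P(h, T) = (2*T)/((2*h)) = (2*T)*(1/(2*h)) = T/h)
O(K) = -4 + (6 + K)/K (O(K) = -4 + (K + 6)/(K + 0/K) = -4 + (6 + K)/(K + 0) = -4 + (6 + K)/K)
(z(-5, -5) + O(-1))*39 = (4 + (-3 + 6/(-1)))*39 = (4 + (-3 + 6*(-1)))*39 = (4 + (-3 - 6))*39 = (4 - 9)*39 = -5*39 = -195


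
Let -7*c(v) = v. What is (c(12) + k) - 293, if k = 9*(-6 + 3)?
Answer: -2252/7 ≈ -321.71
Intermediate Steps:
k = -27 (k = 9*(-3) = -27)
c(v) = -v/7
(c(12) + k) - 293 = (-⅐*12 - 27) - 293 = (-12/7 - 27) - 293 = -201/7 - 293 = -2252/7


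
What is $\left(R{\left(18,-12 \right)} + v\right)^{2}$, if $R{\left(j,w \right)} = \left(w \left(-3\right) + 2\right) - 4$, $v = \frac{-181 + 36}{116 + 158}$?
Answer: $\frac{84107241}{75076} \approx 1120.3$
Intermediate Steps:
$v = - \frac{145}{274} \approx -0.5292$
$R{\left(j,w \right)} = -2 - 3 w$ ($R{\left(j,w \right)} = \left(- 3 w + 2\right) - 4 = \left(2 - 3 w\right) - 4 = -2 - 3 w$)
$\left(R{\left(18,-12 \right)} + v\right)^{2} = \left(\left(-2 - -36\right) - \frac{145}{274}\right)^{2} = \left(\left(-2 + 36\right) - \frac{145}{274}\right)^{2} = \left(34 - \frac{145}{274}\right)^{2} = \left(\frac{9171}{274}\right)^{2} = \frac{84107241}{75076}$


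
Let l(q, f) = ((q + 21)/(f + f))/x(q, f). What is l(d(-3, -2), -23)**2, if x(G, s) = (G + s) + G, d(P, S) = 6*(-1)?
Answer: 9/103684 ≈ 8.6802e-5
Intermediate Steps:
d(P, S) = -6
x(G, s) = s + 2*G
l(q, f) = (21 + q)/(2*f*(f + 2*q)) (l(q, f) = ((q + 21)/(f + f))/(f + 2*q) = ((21 + q)/((2*f)))/(f + 2*q) = ((21 + q)*(1/(2*f)))/(f + 2*q) = ((21 + q)/(2*f))/(f + 2*q) = (21 + q)/(2*f*(f + 2*q)))
l(d(-3, -2), -23)**2 = ((1/2)*(21 - 6)/(-23*(-23 + 2*(-6))))**2 = ((1/2)*(-1/23)*15/(-23 - 12))**2 = ((1/2)*(-1/23)*15/(-35))**2 = ((1/2)*(-1/23)*(-1/35)*15)**2 = (3/322)**2 = 9/103684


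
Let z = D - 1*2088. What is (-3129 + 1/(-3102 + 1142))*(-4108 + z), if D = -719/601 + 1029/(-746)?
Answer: 17043819016374579/878758160 ≈ 1.9395e+7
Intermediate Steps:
D = -1154803/448346 (D = -719*1/601 + 1029*(-1/746) = -719/601 - 1029/746 = -1154803/448346 ≈ -2.5757)
z = -937301251/448346 (z = -1154803/448346 - 1*2088 = -1154803/448346 - 2088 = -937301251/448346 ≈ -2090.6)
(-3129 + 1/(-3102 + 1142))*(-4108 + z) = (-3129 + 1/(-3102 + 1142))*(-4108 - 937301251/448346) = (-3129 + 1/(-1960))*(-2779106619/448346) = (-3129 - 1/1960)*(-2779106619/448346) = -6132841/1960*(-2779106619/448346) = 17043819016374579/878758160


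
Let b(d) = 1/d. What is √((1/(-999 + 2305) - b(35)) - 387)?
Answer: I*√808657484110/45710 ≈ 19.673*I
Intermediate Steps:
√((1/(-999 + 2305) - b(35)) - 387) = √((1/(-999 + 2305) - 1/35) - 387) = √((1/1306 - 1*1/35) - 387) = √((1/1306 - 1/35) - 387) = √(-1271/45710 - 387) = √(-17691041/45710) = I*√808657484110/45710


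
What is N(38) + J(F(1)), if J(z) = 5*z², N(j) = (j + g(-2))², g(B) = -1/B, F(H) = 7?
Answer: 6909/4 ≈ 1727.3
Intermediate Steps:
N(j) = (½ + j)² (N(j) = (j - 1/(-2))² = (j - 1*(-½))² = (j + ½)² = (½ + j)²)
N(38) + J(F(1)) = (1 + 2*38)²/4 + 5*7² = (1 + 76)²/4 + 5*49 = (¼)*77² + 245 = (¼)*5929 + 245 = 5929/4 + 245 = 6909/4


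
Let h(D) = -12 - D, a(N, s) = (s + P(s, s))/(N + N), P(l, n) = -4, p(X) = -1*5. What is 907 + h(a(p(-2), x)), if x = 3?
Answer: 8949/10 ≈ 894.90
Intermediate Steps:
p(X) = -5
a(N, s) = (-4 + s)/(2*N) (a(N, s) = (s - 4)/(N + N) = (-4 + s)/((2*N)) = (-4 + s)*(1/(2*N)) = (-4 + s)/(2*N))
907 + h(a(p(-2), x)) = 907 + (-12 - (-4 + 3)/(2*(-5))) = 907 + (-12 - (-1)*(-1)/(2*5)) = 907 + (-12 - 1*⅒) = 907 + (-12 - ⅒) = 907 - 121/10 = 8949/10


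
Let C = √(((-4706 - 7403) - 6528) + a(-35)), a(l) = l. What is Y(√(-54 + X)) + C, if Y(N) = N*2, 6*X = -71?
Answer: I*(√2370 + 12*√1167)/3 ≈ 152.87*I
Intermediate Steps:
X = -71/6 (X = (⅙)*(-71) = -71/6 ≈ -11.833)
Y(N) = 2*N
C = 4*I*√1167 (C = √(((-4706 - 7403) - 6528) - 35) = √((-12109 - 6528) - 35) = √(-18637 - 35) = √(-18672) = 4*I*√1167 ≈ 136.65*I)
Y(√(-54 + X)) + C = 2*√(-54 - 71/6) + 4*I*√1167 = 2*√(-395/6) + 4*I*√1167 = 2*(I*√2370/6) + 4*I*√1167 = I*√2370/3 + 4*I*√1167 = 4*I*√1167 + I*√2370/3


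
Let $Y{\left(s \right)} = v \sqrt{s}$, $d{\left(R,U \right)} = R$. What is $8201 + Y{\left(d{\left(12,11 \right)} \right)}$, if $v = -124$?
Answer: $8201 - 248 \sqrt{3} \approx 7771.5$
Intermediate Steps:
$Y{\left(s \right)} = - 124 \sqrt{s}$
$8201 + Y{\left(d{\left(12,11 \right)} \right)} = 8201 - 124 \sqrt{12} = 8201 - 124 \cdot 2 \sqrt{3} = 8201 - 248 \sqrt{3}$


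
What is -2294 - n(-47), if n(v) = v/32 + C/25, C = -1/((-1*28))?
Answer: -12838183/5600 ≈ -2292.5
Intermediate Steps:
C = 1/28 (C = -1/(-28) = -1*(-1/28) = 1/28 ≈ 0.035714)
n(v) = 1/700 + v/32 (n(v) = v/32 + (1/28)/25 = v*(1/32) + (1/28)*(1/25) = v/32 + 1/700 = 1/700 + v/32)
-2294 - n(-47) = -2294 - (1/700 + (1/32)*(-47)) = -2294 - (1/700 - 47/32) = -2294 - 1*(-8217/5600) = -2294 + 8217/5600 = -12838183/5600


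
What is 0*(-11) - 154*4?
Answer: -616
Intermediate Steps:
0*(-11) - 154*4 = 0 - 616 = -616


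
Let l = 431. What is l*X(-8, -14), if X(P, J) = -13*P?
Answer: 44824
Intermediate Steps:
l*X(-8, -14) = 431*(-13*(-8)) = 431*104 = 44824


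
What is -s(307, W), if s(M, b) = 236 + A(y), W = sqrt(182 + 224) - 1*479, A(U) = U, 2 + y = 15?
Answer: -249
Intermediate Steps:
y = 13 (y = -2 + 15 = 13)
W = -479 + sqrt(406) (W = sqrt(406) - 479 = -479 + sqrt(406) ≈ -458.85)
s(M, b) = 249 (s(M, b) = 236 + 13 = 249)
-s(307, W) = -1*249 = -249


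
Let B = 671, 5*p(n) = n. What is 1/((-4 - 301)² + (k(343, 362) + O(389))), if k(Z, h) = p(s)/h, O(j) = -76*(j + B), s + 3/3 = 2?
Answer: 1810/22561651 ≈ 8.0225e-5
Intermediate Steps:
s = 1 (s = -1 + 2 = 1)
p(n) = n/5
O(j) = -50996 - 76*j (O(j) = -76*(j + 671) = -76*(671 + j) = -50996 - 76*j)
k(Z, h) = 1/(5*h) (k(Z, h) = ((⅕)*1)/h = 1/(5*h))
1/((-4 - 301)² + (k(343, 362) + O(389))) = 1/((-4 - 301)² + ((⅕)/362 + (-50996 - 76*389))) = 1/((-305)² + ((⅕)*(1/362) + (-50996 - 29564))) = 1/(93025 + (1/1810 - 80560)) = 1/(93025 - 145813599/1810) = 1/(22561651/1810) = 1810/22561651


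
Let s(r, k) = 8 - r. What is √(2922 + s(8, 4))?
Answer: √2922 ≈ 54.056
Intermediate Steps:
√(2922 + s(8, 4)) = √(2922 + (8 - 1*8)) = √(2922 + (8 - 8)) = √(2922 + 0) = √2922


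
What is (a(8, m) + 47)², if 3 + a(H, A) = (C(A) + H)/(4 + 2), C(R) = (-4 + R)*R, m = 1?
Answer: 72361/36 ≈ 2010.0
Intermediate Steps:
C(R) = R*(-4 + R)
a(H, A) = -3 + H/6 + A*(-4 + A)/6 (a(H, A) = -3 + (A*(-4 + A) + H)/(4 + 2) = -3 + (H + A*(-4 + A))/6 = -3 + (H + A*(-4 + A))*(⅙) = -3 + (H/6 + A*(-4 + A)/6) = -3 + H/6 + A*(-4 + A)/6)
(a(8, m) + 47)² = ((-3 + (⅙)*8 + (⅙)*1*(-4 + 1)) + 47)² = ((-3 + 4/3 + (⅙)*1*(-3)) + 47)² = ((-3 + 4/3 - ½) + 47)² = (-13/6 + 47)² = (269/6)² = 72361/36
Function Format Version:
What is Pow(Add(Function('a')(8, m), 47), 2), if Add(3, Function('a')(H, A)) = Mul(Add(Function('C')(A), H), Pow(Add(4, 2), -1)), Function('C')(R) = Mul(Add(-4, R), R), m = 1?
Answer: Rational(72361, 36) ≈ 2010.0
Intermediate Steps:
Function('C')(R) = Mul(R, Add(-4, R))
Function('a')(H, A) = Add(-3, Mul(Rational(1, 6), H), Mul(Rational(1, 6), A, Add(-4, A))) (Function('a')(H, A) = Add(-3, Mul(Add(Mul(A, Add(-4, A)), H), Pow(Add(4, 2), -1))) = Add(-3, Mul(Add(H, Mul(A, Add(-4, A))), Pow(6, -1))) = Add(-3, Mul(Add(H, Mul(A, Add(-4, A))), Rational(1, 6))) = Add(-3, Add(Mul(Rational(1, 6), H), Mul(Rational(1, 6), A, Add(-4, A)))) = Add(-3, Mul(Rational(1, 6), H), Mul(Rational(1, 6), A, Add(-4, A))))
Pow(Add(Function('a')(8, m), 47), 2) = Pow(Add(Add(-3, Mul(Rational(1, 6), 8), Mul(Rational(1, 6), 1, Add(-4, 1))), 47), 2) = Pow(Add(Add(-3, Rational(4, 3), Mul(Rational(1, 6), 1, -3)), 47), 2) = Pow(Add(Add(-3, Rational(4, 3), Rational(-1, 2)), 47), 2) = Pow(Add(Rational(-13, 6), 47), 2) = Pow(Rational(269, 6), 2) = Rational(72361, 36)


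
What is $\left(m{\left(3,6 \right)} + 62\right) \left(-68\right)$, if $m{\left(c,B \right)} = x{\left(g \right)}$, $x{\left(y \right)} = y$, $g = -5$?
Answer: $-3876$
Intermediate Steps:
$m{\left(c,B \right)} = -5$
$\left(m{\left(3,6 \right)} + 62\right) \left(-68\right) = \left(-5 + 62\right) \left(-68\right) = 57 \left(-68\right) = -3876$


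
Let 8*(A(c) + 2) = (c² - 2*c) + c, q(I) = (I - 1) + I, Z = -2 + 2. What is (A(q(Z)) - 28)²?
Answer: 14161/16 ≈ 885.06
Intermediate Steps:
Z = 0
q(I) = -1 + 2*I (q(I) = (-1 + I) + I = -1 + 2*I)
A(c) = -2 - c/8 + c²/8 (A(c) = -2 + ((c² - 2*c) + c)/8 = -2 + (c² - c)/8 = -2 + (-c/8 + c²/8) = -2 - c/8 + c²/8)
(A(q(Z)) - 28)² = ((-2 - (-1 + 2*0)/8 + (-1 + 2*0)²/8) - 28)² = ((-2 - (-1 + 0)/8 + (-1 + 0)²/8) - 28)² = ((-2 - ⅛*(-1) + (⅛)*(-1)²) - 28)² = ((-2 + ⅛ + (⅛)*1) - 28)² = ((-2 + ⅛ + ⅛) - 28)² = (-7/4 - 28)² = (-119/4)² = 14161/16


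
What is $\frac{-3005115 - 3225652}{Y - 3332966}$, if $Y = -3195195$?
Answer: $\frac{6230767}{6528161} \approx 0.95444$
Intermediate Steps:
$\frac{-3005115 - 3225652}{Y - 3332966} = \frac{-3005115 - 3225652}{-3195195 - 3332966} = - \frac{6230767}{-6528161} = \left(-6230767\right) \left(- \frac{1}{6528161}\right) = \frac{6230767}{6528161}$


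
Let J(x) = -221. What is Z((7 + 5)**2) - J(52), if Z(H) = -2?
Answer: 219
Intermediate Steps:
Z((7 + 5)**2) - J(52) = -2 - 1*(-221) = -2 + 221 = 219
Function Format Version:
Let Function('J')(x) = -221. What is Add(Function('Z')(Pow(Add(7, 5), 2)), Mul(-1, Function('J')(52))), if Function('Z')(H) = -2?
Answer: 219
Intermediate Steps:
Add(Function('Z')(Pow(Add(7, 5), 2)), Mul(-1, Function('J')(52))) = Add(-2, Mul(-1, -221)) = Add(-2, 221) = 219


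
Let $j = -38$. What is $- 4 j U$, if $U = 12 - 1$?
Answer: $1672$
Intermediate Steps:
$U = 11$ ($U = 12 - 1 = 11$)
$- 4 j U = \left(-4\right) \left(-38\right) 11 = 152 \cdot 11 = 1672$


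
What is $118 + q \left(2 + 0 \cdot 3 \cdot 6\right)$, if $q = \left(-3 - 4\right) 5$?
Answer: $48$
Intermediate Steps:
$q = -35$ ($q = \left(-7\right) 5 = -35$)
$118 + q \left(2 + 0 \cdot 3 \cdot 6\right) = 118 - 35 \left(2 + 0 \cdot 3 \cdot 6\right) = 118 - 35 \left(2 + 0 \cdot 6\right) = 118 - 35 \left(2 + 0\right) = 118 - 70 = 48$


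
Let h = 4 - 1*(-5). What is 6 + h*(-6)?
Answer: -48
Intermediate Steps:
h = 9 (h = 4 + 5 = 9)
6 + h*(-6) = 6 + 9*(-6) = 6 - 54 = -48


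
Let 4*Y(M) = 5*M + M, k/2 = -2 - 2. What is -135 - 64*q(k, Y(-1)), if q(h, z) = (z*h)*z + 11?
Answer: 313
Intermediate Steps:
k = -8 (k = 2*(-2 - 2) = 2*(-4) = -8)
Y(M) = 3*M/2 (Y(M) = (5*M + M)/4 = (6*M)/4 = 3*M/2)
q(h, z) = 11 + h*z² (q(h, z) = (h*z)*z + 11 = h*z² + 11 = 11 + h*z²)
-135 - 64*q(k, Y(-1)) = -135 - 64*(11 - 8*((3/2)*(-1))²) = -135 - 64*(11 - 8*(-3/2)²) = -135 - 64*(11 - 8*9/4) = -135 - 64*(11 - 18) = -135 - 64*(-7) = -135 + 448 = 313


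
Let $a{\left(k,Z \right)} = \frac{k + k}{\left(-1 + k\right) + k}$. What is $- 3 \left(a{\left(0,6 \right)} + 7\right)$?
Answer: $-21$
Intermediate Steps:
$a{\left(k,Z \right)} = \frac{2 k}{-1 + 2 k}$
$- 3 \left(a{\left(0,6 \right)} + 7\right) = - 3 \left(2 \cdot 0 \frac{1}{-1 + 2 \cdot 0} + 7\right) = - 3 \left(2 \cdot 0 \frac{1}{-1 + 0} + 7\right) = - 3 \left(2 \cdot 0 \frac{1}{-1} + 7\right) = - 3 \left(2 \cdot 0 \left(-1\right) + 7\right) = - 3 \left(0 + 7\right) = \left(-3\right) 7 = -21$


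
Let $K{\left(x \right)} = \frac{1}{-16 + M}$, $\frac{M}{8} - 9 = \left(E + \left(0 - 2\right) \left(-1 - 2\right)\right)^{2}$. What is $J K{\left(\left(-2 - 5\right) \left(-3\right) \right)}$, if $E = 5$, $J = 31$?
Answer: $\frac{31}{1024} \approx 0.030273$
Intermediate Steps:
$M = 1040$ ($M = 72 + 8 \left(5 + \left(0 - 2\right) \left(-1 - 2\right)\right)^{2} = 72 + 8 \left(5 - -6\right)^{2} = 72 + 8 \left(5 + 6\right)^{2} = 72 + 8 \cdot 11^{2} = 72 + 8 \cdot 121 = 72 + 968 = 1040$)
$K{\left(x \right)} = \frac{1}{1024}$ ($K{\left(x \right)} = \frac{1}{-16 + 1040} = \frac{1}{1024}$)
$J K{\left(\left(-2 - 5\right) \left(-3\right) \right)} = 31 \cdot \frac{1}{1024} = \frac{31}{1024}$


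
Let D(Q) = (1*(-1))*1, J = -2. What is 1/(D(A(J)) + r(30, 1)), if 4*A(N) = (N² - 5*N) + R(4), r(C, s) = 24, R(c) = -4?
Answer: 1/23 ≈ 0.043478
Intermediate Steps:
A(N) = -1 - 5*N/4 + N²/4 (A(N) = ((N² - 5*N) - 4)/4 = (-4 + N² - 5*N)/4 = -1 - 5*N/4 + N²/4)
D(Q) = -1 (D(Q) = -1*1 = -1)
1/(D(A(J)) + r(30, 1)) = 1/(-1 + 24) = 1/23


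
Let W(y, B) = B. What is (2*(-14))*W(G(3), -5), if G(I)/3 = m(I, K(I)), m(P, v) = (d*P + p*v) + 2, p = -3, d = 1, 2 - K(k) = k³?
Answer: 140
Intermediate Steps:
K(k) = 2 - k³
m(P, v) = 2 + P - 3*v (m(P, v) = (1*P - 3*v) + 2 = (P - 3*v) + 2 = 2 + P - 3*v)
G(I) = -12 + 3*I + 9*I³ (G(I) = 3*(2 + I - 3*(2 - I³)) = 3*(2 + I + (-6 + 3*I³)) = 3*(-4 + I + 3*I³) = -12 + 3*I + 9*I³)
(2*(-14))*W(G(3), -5) = (2*(-14))*(-5) = -28*(-5) = 140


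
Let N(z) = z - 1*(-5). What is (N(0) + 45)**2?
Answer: 2500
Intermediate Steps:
N(z) = 5 + z (N(z) = z + 5 = 5 + z)
(N(0) + 45)**2 = ((5 + 0) + 45)**2 = (5 + 45)**2 = 50**2 = 2500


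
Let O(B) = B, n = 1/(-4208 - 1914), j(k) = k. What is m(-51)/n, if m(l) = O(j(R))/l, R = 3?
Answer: 6122/17 ≈ 360.12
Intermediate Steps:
n = -1/6122 (n = 1/(-6122) = -1/6122 ≈ -0.00016335)
m(l) = 3/l
m(-51)/n = (3/(-51))/(-1/6122) = (3*(-1/51))*(-6122) = -1/17*(-6122) = 6122/17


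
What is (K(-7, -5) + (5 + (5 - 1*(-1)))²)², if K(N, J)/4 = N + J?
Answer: 5329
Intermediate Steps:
K(N, J) = 4*J + 4*N (K(N, J) = 4*(N + J) = 4*(J + N) = 4*J + 4*N)
(K(-7, -5) + (5 + (5 - 1*(-1)))²)² = ((4*(-5) + 4*(-7)) + (5 + (5 - 1*(-1)))²)² = ((-20 - 28) + (5 + (5 + 1))²)² = (-48 + (5 + 6)²)² = (-48 + 11²)² = (-48 + 121)² = 73² = 5329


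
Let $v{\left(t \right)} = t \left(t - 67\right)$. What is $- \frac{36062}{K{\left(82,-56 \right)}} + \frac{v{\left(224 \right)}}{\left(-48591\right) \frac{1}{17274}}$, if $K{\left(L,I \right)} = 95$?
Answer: $- \frac{1043228626}{80985} \approx -12882.0$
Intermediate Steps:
$v{\left(t \right)} = t \left(-67 + t\right)$
$- \frac{36062}{K{\left(82,-56 \right)}} + \frac{v{\left(224 \right)}}{\left(-48591\right) \frac{1}{17274}} = - \frac{36062}{95} + \frac{224 \left(-67 + 224\right)}{\left(-48591\right) \frac{1}{17274}} = \left(-36062\right) \frac{1}{95} + \frac{224 \cdot 157}{\left(-48591\right) \frac{1}{17274}} = - \frac{1898}{5} + \frac{35168}{- \frac{16197}{5758}} = - \frac{1898}{5} + 35168 \left(- \frac{5758}{16197}\right) = - \frac{1898}{5} - \frac{202497344}{16197} = - \frac{1043228626}{80985}$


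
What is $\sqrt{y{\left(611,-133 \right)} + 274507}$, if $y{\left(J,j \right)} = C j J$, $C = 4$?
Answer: $i \sqrt{50545} \approx 224.82 i$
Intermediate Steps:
$y{\left(J,j \right)} = 4 J j$ ($y{\left(J,j \right)} = 4 j J = 4 J j$)
$\sqrt{y{\left(611,-133 \right)} + 274507} = \sqrt{4 \cdot 611 \left(-133\right) + 274507} = \sqrt{-325052 + 274507} = \sqrt{-50545} = i \sqrt{50545}$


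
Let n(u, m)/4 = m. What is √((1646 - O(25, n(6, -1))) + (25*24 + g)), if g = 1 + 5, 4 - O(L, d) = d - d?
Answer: 2*√562 ≈ 47.413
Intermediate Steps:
n(u, m) = 4*m
O(L, d) = 4 (O(L, d) = 4 - (d - d) = 4 - 1*0 = 4 + 0 = 4)
g = 6
√((1646 - O(25, n(6, -1))) + (25*24 + g)) = √((1646 - 1*4) + (25*24 + 6)) = √((1646 - 4) + (600 + 6)) = √(1642 + 606) = √2248 = 2*√562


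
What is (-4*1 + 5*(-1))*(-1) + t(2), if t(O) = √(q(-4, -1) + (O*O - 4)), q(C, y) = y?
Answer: 9 + I ≈ 9.0 + 1.0*I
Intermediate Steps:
t(O) = √(-5 + O²) (t(O) = √(-1 + (O*O - 4)) = √(-1 + (O² - 4)) = √(-1 + (-4 + O²)) = √(-5 + O²))
(-4*1 + 5*(-1))*(-1) + t(2) = (-4*1 + 5*(-1))*(-1) + √(-5 + 2²) = (-4 - 5)*(-1) + √(-5 + 4) = -9*(-1) + √(-1) = 9 + I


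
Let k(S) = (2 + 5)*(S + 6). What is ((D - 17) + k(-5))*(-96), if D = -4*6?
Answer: 3264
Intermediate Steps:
D = -24
k(S) = 42 + 7*S (k(S) = 7*(6 + S) = 42 + 7*S)
((D - 17) + k(-5))*(-96) = ((-24 - 17) + (42 + 7*(-5)))*(-96) = (-41 + (42 - 35))*(-96) = (-41 + 7)*(-96) = -34*(-96) = 3264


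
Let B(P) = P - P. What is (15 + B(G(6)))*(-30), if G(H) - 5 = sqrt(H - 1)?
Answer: -450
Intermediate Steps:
G(H) = 5 + sqrt(-1 + H) (G(H) = 5 + sqrt(H - 1) = 5 + sqrt(-1 + H))
B(P) = 0
(15 + B(G(6)))*(-30) = (15 + 0)*(-30) = 15*(-30) = -450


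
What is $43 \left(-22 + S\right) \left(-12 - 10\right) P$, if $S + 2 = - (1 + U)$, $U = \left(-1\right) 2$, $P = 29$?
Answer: $630982$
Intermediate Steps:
$U = -2$
$S = -1$ ($S = -2 - \left(1 - 2\right) = -2 - -1 = -2 + 1 = -1$)
$43 \left(-22 + S\right) \left(-12 - 10\right) P = 43 \left(-22 - 1\right) \left(-12 - 10\right) 29 = 43 \left(\left(-23\right) \left(-22\right)\right) 29 = 43 \cdot 506 \cdot 29 = 21758 \cdot 29 = 630982$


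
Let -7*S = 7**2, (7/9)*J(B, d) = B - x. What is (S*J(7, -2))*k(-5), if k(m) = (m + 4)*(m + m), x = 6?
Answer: -90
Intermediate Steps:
J(B, d) = -54/7 + 9*B/7 (J(B, d) = 9*(B - 1*6)/7 = 9*(B - 6)/7 = 9*(-6 + B)/7 = -54/7 + 9*B/7)
S = -7 (S = -1/7*7**2 = -1/7*49 = -7)
k(m) = 2*m*(4 + m) (k(m) = (4 + m)*(2*m) = 2*m*(4 + m))
(S*J(7, -2))*k(-5) = (-7*(-54/7 + (9/7)*7))*(2*(-5)*(4 - 5)) = (-7*(-54/7 + 9))*(2*(-5)*(-1)) = -7*9/7*10 = -9*10 = -90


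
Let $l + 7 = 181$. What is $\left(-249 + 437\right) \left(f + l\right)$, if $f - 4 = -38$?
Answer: $26320$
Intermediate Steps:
$l = 174$ ($l = -7 + 181 = 174$)
$f = -34$ ($f = 4 - 38 = -34$)
$\left(-249 + 437\right) \left(f + l\right) = \left(-249 + 437\right) \left(-34 + 174\right) = 188 \cdot 140 = 26320$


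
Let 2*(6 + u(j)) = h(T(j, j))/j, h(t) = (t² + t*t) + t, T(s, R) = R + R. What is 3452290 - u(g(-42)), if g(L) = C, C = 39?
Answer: 3452139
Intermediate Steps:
T(s, R) = 2*R
g(L) = 39
h(t) = t + 2*t² (h(t) = (t² + t²) + t = 2*t² + t = t + 2*t²)
u(j) = -5 + 4*j (u(j) = -6 + (((2*j)*(1 + 2*(2*j)))/j)/2 = -6 + (((2*j)*(1 + 4*j))/j)/2 = -6 + ((2*j*(1 + 4*j))/j)/2 = -6 + (2 + 8*j)/2 = -6 + (1 + 4*j) = -5 + 4*j)
3452290 - u(g(-42)) = 3452290 - (-5 + 4*39) = 3452290 - (-5 + 156) = 3452290 - 1*151 = 3452290 - 151 = 3452139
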